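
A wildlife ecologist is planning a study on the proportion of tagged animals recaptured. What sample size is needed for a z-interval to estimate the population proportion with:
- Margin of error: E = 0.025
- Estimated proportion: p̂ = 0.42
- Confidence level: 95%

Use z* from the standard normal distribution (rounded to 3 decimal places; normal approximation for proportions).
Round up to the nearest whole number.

Using z* for proportion z-interval (normal approximation).

For 95% confidence, z* = 1.96 (from standard normal table)

Sample size formula for proportion z-interval: n = z*²p̂(1-p̂)/E²

n = 1.96² × 0.42 × 0.58 / 0.025²
  = 3.8416 × 0.2436 / 0.000625
  = 1497.3020

Round up to the nearest whole number: n = 1498

1498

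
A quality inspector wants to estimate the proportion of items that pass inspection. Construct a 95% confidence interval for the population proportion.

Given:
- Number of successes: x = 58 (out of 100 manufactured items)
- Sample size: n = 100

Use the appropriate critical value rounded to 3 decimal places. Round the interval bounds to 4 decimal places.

Sample proportion: p̂ = 58/100 = 0.580000

Check conditions for normal approximation:
  np̂ = 58 ≥ 10 ✓
  n(1-p̂) = 42 ≥ 10 ✓

The sample is large enough, so use a z-interval (normal approximation) for the proportion.

For 95% confidence, z* = 1.96 (from standard normal table)

Standard error: SE = √(p̂(1-p̂)/n) = √(0.580000×0.420000/100) = 0.04935585

Margin of error: E = z* × SE = 1.96 × 0.04935585 = 0.096737

Z-interval: p̂ ± E = 0.580000 ± 0.096737 = (0.483263, 0.676737)

Rounded to 4 decimal places:

(0.4833, 0.6767)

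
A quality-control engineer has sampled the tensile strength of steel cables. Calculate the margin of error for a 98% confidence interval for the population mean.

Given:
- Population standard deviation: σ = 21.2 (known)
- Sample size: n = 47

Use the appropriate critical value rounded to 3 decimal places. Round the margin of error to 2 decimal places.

The population standard deviation σ is known, so use the z-interval margin of error formula.

For 98% confidence, z* = 2.326 (from standard normal table)

Margin of error formula for z-interval: E = z* × σ/√n

E = 2.326 × 21.2/√47
  = 2.326 × 3.092338
  = 7.1928

Rounded to 2 decimal places:

7.19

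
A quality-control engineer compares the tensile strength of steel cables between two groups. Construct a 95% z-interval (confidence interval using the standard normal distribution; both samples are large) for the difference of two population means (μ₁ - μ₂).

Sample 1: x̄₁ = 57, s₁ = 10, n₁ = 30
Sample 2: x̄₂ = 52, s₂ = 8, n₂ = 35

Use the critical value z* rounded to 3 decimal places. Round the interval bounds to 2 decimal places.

Both samples are large (n₁ = 30 ≥ 30, n₂ = 35 ≥ 30), so a z-interval for the difference of means applies.

Point estimate: x̄₁ - x̄₂ = 57 - 52 = 5

Standard error: SE = √(s₁²/n₁ + s₂²/n₂)
= √(10²/30 + 8²/35)
= √(3.333333 + 1.828571)
= 2.271983

For 95% confidence, z* = 1.96 (from standard normal table)
Margin of error: E = z* × SE = 1.96 × 2.271983 = 4.4531

Z-interval: (x̄₁ - x̄₂) ± E = 5 ± 4.4531 = (0.5469, 9.4531)

Rounded to 2 decimal places:

(0.55, 9.45)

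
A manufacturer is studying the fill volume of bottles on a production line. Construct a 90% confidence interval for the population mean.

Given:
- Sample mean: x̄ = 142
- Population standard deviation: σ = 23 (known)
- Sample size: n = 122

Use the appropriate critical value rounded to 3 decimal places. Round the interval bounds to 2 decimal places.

The population standard deviation σ is known, so use a z-interval (standard normal critical value).

For 90% confidence, z* = 1.645 (from standard normal table)

Standard error: SE = σ/√n = 23/√122 = 2.082322

Margin of error: E = z* × SE = 1.645 × 2.082322 = 3.4254

Z-interval: x̄ ± E = 142 ± 3.4254 = (138.5746, 145.4254)

Rounded to 2 decimal places:

(138.57, 145.43)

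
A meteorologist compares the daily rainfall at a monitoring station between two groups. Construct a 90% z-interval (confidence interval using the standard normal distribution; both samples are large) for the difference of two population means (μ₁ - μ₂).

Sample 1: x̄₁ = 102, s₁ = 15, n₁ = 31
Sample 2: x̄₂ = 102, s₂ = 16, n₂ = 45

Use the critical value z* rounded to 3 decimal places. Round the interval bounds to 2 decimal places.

Both samples are large (n₁ = 31 ≥ 30, n₂ = 45 ≥ 30), so a z-interval for the difference of means applies.

Point estimate: x̄₁ - x̄₂ = 102 - 102 = 0

Standard error: SE = √(s₁²/n₁ + s₂²/n₂)
= √(15²/31 + 16²/45)
= √(7.258065 + 5.688889)
= 3.598188

For 90% confidence, z* = 1.645 (from standard normal table)
Margin of error: E = z* × SE = 1.645 × 3.598188 = 5.9190

Z-interval: (x̄₁ - x̄₂) ± E = 0 ± 5.9190 = (-5.9190, 5.9190)

Rounded to 2 decimal places:

(-5.92, 5.92)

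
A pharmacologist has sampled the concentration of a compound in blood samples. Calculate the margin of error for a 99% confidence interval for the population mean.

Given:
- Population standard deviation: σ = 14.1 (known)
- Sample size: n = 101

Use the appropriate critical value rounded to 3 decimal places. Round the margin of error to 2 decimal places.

The population standard deviation σ is known, so use the z-interval margin of error formula.

For 99% confidence, z* = 2.576 (from standard normal table)

Margin of error formula for z-interval: E = z* × σ/√n

E = 2.576 × 14.1/√101
  = 2.576 × 1.403002
  = 3.6141

Rounded to 2 decimal places:

3.61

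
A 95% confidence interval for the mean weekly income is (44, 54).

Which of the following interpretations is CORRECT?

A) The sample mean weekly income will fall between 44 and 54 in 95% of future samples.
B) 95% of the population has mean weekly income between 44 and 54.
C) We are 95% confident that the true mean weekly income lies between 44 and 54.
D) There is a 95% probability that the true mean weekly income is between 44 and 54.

A confidence interval represents our confidence in the procedure, not a probability statement about the parameter.

Key concept: If we repeated this sampling process many times and computed a 95% CI each time, about 95% of those intervals would contain the true population parameter.

For this specific interval (44, 54):
- Midpoint (point estimate): 49
- Margin of error: 5

The correct interpretation is the one stating confidence that the true parameter lies in the interval — option C.

C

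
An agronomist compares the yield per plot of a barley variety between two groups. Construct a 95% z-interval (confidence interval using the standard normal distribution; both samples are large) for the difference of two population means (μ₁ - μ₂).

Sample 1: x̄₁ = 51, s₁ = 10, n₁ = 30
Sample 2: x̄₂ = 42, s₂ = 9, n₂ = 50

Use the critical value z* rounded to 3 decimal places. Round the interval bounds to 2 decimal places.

Both samples are large (n₁ = 30 ≥ 30, n₂ = 50 ≥ 30), so a z-interval for the difference of means applies.

Point estimate: x̄₁ - x̄₂ = 51 - 42 = 9

Standard error: SE = √(s₁²/n₁ + s₂²/n₂)
= √(10²/30 + 9²/50)
= √(3.333333 + 1.620000)
= 2.225609

For 95% confidence, z* = 1.96 (from standard normal table)
Margin of error: E = z* × SE = 1.96 × 2.225609 = 4.3622

Z-interval: (x̄₁ - x̄₂) ± E = 9 ± 4.3622 = (4.6378, 13.3622)

Rounded to 2 decimal places:

(4.64, 13.36)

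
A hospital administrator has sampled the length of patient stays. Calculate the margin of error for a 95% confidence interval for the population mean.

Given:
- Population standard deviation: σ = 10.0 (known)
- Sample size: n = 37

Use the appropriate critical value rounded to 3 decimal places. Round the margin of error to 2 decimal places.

The population standard deviation σ is known, so use the z-interval margin of error formula.

For 95% confidence, z* = 1.96 (from standard normal table)

Margin of error formula for z-interval: E = z* × σ/√n

E = 1.96 × 10.0/√37
  = 1.96 × 1.643990
  = 3.2222

Rounded to 2 decimal places:

3.22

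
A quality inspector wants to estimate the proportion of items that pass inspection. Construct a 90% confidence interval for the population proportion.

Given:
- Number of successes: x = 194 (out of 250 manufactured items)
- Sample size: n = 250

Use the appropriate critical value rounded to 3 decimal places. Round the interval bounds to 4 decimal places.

Sample proportion: p̂ = 194/250 = 0.776000

Check conditions for normal approximation:
  np̂ = 194 ≥ 10 ✓
  n(1-p̂) = 56 ≥ 10 ✓

The sample is large enough, so use a z-interval (normal approximation) for the proportion.

For 90% confidence, z* = 1.645 (from standard normal table)

Standard error: SE = √(p̂(1-p̂)/n) = √(0.776000×0.224000/250) = 0.02636847

Margin of error: E = z* × SE = 1.645 × 0.02636847 = 0.043376

Z-interval: p̂ ± E = 0.776000 ± 0.043376 = (0.732624, 0.819376)

Rounded to 4 decimal places:

(0.7326, 0.8194)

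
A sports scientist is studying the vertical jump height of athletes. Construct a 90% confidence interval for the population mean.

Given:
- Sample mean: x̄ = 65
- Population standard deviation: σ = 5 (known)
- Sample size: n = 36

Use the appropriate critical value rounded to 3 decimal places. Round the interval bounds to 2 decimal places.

The population standard deviation σ is known, so use a z-interval (standard normal critical value).

For 90% confidence, z* = 1.645 (from standard normal table)

Standard error: SE = σ/√n = 5/√36 = 0.833333

Margin of error: E = z* × SE = 1.645 × 0.833333 = 1.3708

Z-interval: x̄ ± E = 65 ± 1.3708 = (63.6292, 66.3708)

Rounded to 2 decimal places:

(63.63, 66.37)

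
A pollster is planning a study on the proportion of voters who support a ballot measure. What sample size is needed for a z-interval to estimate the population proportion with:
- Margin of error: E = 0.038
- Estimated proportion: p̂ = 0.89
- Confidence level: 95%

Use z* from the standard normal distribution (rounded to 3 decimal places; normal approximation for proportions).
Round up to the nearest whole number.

Using z* for proportion z-interval (normal approximation).

For 95% confidence, z* = 1.96 (from standard normal table)

Sample size formula for proportion z-interval: n = z*²p̂(1-p̂)/E²

n = 1.96² × 0.89 × 0.11 / 0.038²
  = 3.8416 × 0.0979 / 0.001444
  = 260.4520

Round up to the nearest whole number: n = 261

261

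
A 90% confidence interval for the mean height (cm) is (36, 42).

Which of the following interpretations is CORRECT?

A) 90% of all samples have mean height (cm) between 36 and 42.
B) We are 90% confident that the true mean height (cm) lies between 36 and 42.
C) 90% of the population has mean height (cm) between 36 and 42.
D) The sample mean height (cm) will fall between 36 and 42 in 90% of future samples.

A confidence interval represents our confidence in the procedure, not a probability statement about the parameter.

Key concept: If we repeated this sampling process many times and computed a 90% CI each time, about 90% of those intervals would contain the true population parameter.

For this specific interval (36, 42):
- Midpoint (point estimate): 39
- Margin of error: 3

The correct interpretation is the one stating confidence that the true parameter lies in the interval — option B.

B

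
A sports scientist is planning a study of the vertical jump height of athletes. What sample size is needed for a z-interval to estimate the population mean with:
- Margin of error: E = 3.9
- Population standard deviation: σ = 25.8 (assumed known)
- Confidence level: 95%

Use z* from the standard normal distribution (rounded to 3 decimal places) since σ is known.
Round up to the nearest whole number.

Using z* since population σ is known (z-interval formula).

For 95% confidence, z* = 1.96 (from standard normal table)

Sample size formula for z-interval: n = (z*σ/E)²

n = (1.96 × 25.8 / 3.9)²
  = (12.966154)²
  = 168.1211

Round up to the nearest whole number: n = 169

169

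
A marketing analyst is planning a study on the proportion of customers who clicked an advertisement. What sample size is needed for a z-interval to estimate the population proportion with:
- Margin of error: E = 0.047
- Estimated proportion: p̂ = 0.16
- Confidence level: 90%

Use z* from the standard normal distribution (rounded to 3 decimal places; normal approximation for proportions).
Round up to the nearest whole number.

Using z* for proportion z-interval (normal approximation).

For 90% confidence, z* = 1.645 (from standard normal table)

Sample size formula for proportion z-interval: n = z*²p̂(1-p̂)/E²

n = 1.645² × 0.16 × 0.84 / 0.047²
  = 2.706025 × 0.1344 / 0.002209
  = 164.6400

Round up to the nearest whole number: n = 165

165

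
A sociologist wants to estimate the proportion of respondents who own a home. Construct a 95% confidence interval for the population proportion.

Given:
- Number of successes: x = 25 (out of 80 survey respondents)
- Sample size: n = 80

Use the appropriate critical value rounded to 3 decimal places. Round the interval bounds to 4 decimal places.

Sample proportion: p̂ = 25/80 = 0.312500

Check conditions for normal approximation:
  np̂ = 25 ≥ 10 ✓
  n(1-p̂) = 55 ≥ 10 ✓

The sample is large enough, so use a z-interval (normal approximation) for the proportion.

For 95% confidence, z* = 1.96 (from standard normal table)

Standard error: SE = √(p̂(1-p̂)/n) = √(0.312500×0.687500/80) = 0.05182226

Margin of error: E = z* × SE = 1.96 × 0.05182226 = 0.101572

Z-interval: p̂ ± E = 0.312500 ± 0.101572 = (0.210928, 0.414072)

Rounded to 4 decimal places:

(0.2109, 0.4141)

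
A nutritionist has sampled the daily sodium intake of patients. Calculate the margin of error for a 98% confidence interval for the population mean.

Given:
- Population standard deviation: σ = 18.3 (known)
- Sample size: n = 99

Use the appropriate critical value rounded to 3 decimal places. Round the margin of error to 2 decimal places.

The population standard deviation σ is known, so use the z-interval margin of error formula.

For 98% confidence, z* = 2.326 (from standard normal table)

Margin of error formula for z-interval: E = z* × σ/√n

E = 2.326 × 18.3/√99
  = 2.326 × 1.839219
  = 4.2780

Rounded to 2 decimal places:

4.28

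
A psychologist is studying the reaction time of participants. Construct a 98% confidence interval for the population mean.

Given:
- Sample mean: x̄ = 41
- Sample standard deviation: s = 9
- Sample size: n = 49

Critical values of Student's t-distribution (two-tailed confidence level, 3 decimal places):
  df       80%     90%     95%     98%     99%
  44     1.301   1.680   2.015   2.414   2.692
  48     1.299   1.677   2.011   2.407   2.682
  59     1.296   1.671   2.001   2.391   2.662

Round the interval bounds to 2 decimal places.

The population standard deviation σ is unknown (only the sample standard deviation s is given), so use a t-interval with df = n - 1 = 49 - 1 = 48.

For 98% confidence with df = 48, t* = 2.407 (from t-table)

Standard error: SE = s/√n = 9/√49 = 1.285714

Margin of error: E = t* × SE = 2.407 × 1.285714 = 3.0947

T-interval: x̄ ± E = 41 ± 3.0947 = (37.9053, 44.0947)

Rounded to 2 decimal places:

(37.91, 44.09)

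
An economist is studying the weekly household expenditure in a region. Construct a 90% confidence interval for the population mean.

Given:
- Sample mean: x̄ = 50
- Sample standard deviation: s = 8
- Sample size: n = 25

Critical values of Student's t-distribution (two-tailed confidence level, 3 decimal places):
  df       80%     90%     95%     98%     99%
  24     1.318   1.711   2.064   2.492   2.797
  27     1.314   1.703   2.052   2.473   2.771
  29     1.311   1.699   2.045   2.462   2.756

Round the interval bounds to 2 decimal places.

The population standard deviation σ is unknown (only the sample standard deviation s is given), so use a t-interval with df = n - 1 = 25 - 1 = 24.

For 90% confidence with df = 24, t* = 1.711 (from t-table)

Standard error: SE = s/√n = 8/√25 = 1.600000

Margin of error: E = t* × SE = 1.711 × 1.600000 = 2.7376

T-interval: x̄ ± E = 50 ± 2.7376 = (47.2624, 52.7376)

Rounded to 2 decimal places:

(47.26, 52.74)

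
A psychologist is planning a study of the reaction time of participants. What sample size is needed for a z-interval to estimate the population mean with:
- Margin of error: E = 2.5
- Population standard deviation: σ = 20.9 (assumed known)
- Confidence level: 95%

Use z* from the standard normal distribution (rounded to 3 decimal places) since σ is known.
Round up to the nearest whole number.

Using z* since population σ is known (z-interval formula).

For 95% confidence, z* = 1.96 (from standard normal table)

Sample size formula for z-interval: n = (z*σ/E)²

n = (1.96 × 20.9 / 2.5)²
  = (16.385600)²
  = 268.4879

Round up to the nearest whole number: n = 269

269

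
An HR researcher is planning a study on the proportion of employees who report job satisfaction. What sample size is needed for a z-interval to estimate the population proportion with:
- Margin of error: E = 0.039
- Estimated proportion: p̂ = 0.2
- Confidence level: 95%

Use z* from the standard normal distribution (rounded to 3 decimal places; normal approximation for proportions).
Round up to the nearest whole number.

Using z* for proportion z-interval (normal approximation).

For 95% confidence, z* = 1.96 (from standard normal table)

Sample size formula for proportion z-interval: n = z*²p̂(1-p̂)/E²

n = 1.96² × 0.2 × 0.8 / 0.039²
  = 3.8416 × 0.16 / 0.001521
  = 404.1131

Round up to the nearest whole number: n = 405

405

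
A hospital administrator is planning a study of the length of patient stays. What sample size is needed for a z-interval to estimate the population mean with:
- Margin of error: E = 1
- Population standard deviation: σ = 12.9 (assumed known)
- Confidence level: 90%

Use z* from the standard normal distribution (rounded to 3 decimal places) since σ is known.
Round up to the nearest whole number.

Using z* since population σ is known (z-interval formula).

For 90% confidence, z* = 1.645 (from standard normal table)

Sample size formula for z-interval: n = (z*σ/E)²

n = (1.645 × 12.9 / 1)²
  = (21.220500)²
  = 450.3096

Round up to the nearest whole number: n = 451

451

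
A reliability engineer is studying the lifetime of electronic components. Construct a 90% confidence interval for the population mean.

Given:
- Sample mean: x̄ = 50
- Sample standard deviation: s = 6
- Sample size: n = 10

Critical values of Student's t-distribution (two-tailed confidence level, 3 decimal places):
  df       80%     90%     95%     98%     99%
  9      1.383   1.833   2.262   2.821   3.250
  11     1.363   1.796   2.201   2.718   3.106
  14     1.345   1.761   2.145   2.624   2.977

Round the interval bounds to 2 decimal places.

The population standard deviation σ is unknown (only the sample standard deviation s is given), so use a t-interval with df = n - 1 = 10 - 1 = 9.

For 90% confidence with df = 9, t* = 1.833 (from t-table)

Standard error: SE = s/√n = 6/√10 = 1.897367

Margin of error: E = t* × SE = 1.833 × 1.897367 = 3.4779

T-interval: x̄ ± E = 50 ± 3.4779 = (46.5221, 53.4779)

Rounded to 2 decimal places:

(46.52, 53.48)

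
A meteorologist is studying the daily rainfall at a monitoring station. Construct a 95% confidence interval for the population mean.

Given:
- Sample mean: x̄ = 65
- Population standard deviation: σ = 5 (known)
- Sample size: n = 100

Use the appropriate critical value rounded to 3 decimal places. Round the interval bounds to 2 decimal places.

The population standard deviation σ is known, so use a z-interval (standard normal critical value).

For 95% confidence, z* = 1.96 (from standard normal table)

Standard error: SE = σ/√n = 5/√100 = 0.500000

Margin of error: E = z* × SE = 1.96 × 0.500000 = 0.9800

Z-interval: x̄ ± E = 65 ± 0.9800 = (64.0200, 65.9800)

Rounded to 2 decimal places:

(64.02, 65.98)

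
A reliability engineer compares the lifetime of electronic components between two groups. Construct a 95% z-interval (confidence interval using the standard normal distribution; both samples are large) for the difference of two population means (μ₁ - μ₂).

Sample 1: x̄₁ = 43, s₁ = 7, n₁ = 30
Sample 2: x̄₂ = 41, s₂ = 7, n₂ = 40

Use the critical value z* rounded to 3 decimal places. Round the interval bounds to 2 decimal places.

Both samples are large (n₁ = 30 ≥ 30, n₂ = 40 ≥ 30), so a z-interval for the difference of means applies.

Point estimate: x̄₁ - x̄₂ = 43 - 41 = 2

Standard error: SE = √(s₁²/n₁ + s₂²/n₂)
= √(7²/30 + 7²/40)
= √(1.633333 + 1.225000)
= 1.690661

For 95% confidence, z* = 1.96 (from standard normal table)
Margin of error: E = z* × SE = 1.96 × 1.690661 = 3.3137

Z-interval: (x̄₁ - x̄₂) ± E = 2 ± 3.3137 = (-1.3137, 5.3137)

Rounded to 2 decimal places:

(-1.31, 5.31)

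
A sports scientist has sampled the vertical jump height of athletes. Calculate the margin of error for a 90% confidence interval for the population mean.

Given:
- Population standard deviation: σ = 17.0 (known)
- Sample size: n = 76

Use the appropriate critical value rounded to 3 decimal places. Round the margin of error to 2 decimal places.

The population standard deviation σ is known, so use the z-interval margin of error formula.

For 90% confidence, z* = 1.645 (from standard normal table)

Margin of error formula for z-interval: E = z* × σ/√n

E = 1.645 × 17.0/√76
  = 1.645 × 1.950034
  = 3.2078

Rounded to 2 decimal places:

3.21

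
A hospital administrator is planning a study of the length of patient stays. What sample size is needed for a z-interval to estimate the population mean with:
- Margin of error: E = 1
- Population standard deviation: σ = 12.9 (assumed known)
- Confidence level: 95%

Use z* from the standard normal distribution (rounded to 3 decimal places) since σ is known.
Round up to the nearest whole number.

Using z* since population σ is known (z-interval formula).

For 95% confidence, z* = 1.96 (from standard normal table)

Sample size formula for z-interval: n = (z*σ/E)²

n = (1.96 × 12.9 / 1)²
  = (25.284000)²
  = 639.2807

Round up to the nearest whole number: n = 640

640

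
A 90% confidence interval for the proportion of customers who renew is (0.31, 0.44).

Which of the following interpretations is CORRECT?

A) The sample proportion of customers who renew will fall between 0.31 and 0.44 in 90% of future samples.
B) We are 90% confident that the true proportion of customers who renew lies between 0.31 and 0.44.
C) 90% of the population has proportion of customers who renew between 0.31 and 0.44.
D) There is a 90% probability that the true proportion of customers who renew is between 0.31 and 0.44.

A confidence interval represents our confidence in the procedure, not a probability statement about the parameter.

Key concept: If we repeated this sampling process many times and computed a 90% CI each time, about 90% of those intervals would contain the true population parameter.

For this specific interval (0.31, 0.44):
- Midpoint (point estimate): 0.375
- Margin of error: 0.065

The correct interpretation is the one stating confidence that the true parameter lies in the interval — option B.

B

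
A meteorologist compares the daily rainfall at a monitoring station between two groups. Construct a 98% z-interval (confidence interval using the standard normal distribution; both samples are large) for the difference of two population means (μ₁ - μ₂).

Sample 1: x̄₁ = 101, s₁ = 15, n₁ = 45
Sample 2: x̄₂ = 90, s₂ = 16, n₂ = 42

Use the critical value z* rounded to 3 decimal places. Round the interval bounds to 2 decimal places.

Both samples are large (n₁ = 45 ≥ 30, n₂ = 42 ≥ 30), so a z-interval for the difference of means applies.

Point estimate: x̄₁ - x̄₂ = 101 - 90 = 11

Standard error: SE = √(s₁²/n₁ + s₂²/n₂)
= √(15²/45 + 16²/42)
= √(5.000000 + 6.095238)
= 3.330952

For 98% confidence, z* = 2.326 (from standard normal table)
Margin of error: E = z* × SE = 2.326 × 3.330952 = 7.7478

Z-interval: (x̄₁ - x̄₂) ± E = 11 ± 7.7478 = (3.2522, 18.7478)

Rounded to 2 decimal places:

(3.25, 18.75)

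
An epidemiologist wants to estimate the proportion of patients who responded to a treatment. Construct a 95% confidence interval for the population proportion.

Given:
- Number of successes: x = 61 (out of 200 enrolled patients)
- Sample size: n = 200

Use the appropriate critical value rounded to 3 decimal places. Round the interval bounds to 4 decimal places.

Sample proportion: p̂ = 61/200 = 0.305000

Check conditions for normal approximation:
  np̂ = 61 ≥ 10 ✓
  n(1-p̂) = 139 ≥ 10 ✓

The sample is large enough, so use a z-interval (normal approximation) for the proportion.

For 95% confidence, z* = 1.96 (from standard normal table)

Standard error: SE = √(p̂(1-p̂)/n) = √(0.305000×0.695000/200) = 0.03255572

Margin of error: E = z* × SE = 1.96 × 0.03255572 = 0.063809

Z-interval: p̂ ± E = 0.305000 ± 0.063809 = (0.241191, 0.368809)

Rounded to 4 decimal places:

(0.2412, 0.3688)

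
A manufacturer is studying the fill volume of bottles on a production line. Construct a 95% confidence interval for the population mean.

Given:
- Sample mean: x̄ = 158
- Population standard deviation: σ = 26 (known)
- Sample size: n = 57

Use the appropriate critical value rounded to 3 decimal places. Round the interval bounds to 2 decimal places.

The population standard deviation σ is known, so use a z-interval (standard normal critical value).

For 95% confidence, z* = 1.96 (from standard normal table)

Standard error: SE = σ/√n = 26/√57 = 3.443784

Margin of error: E = z* × SE = 1.96 × 3.443784 = 6.7498

Z-interval: x̄ ± E = 158 ± 6.7498 = (151.2502, 164.7498)

Rounded to 2 decimal places:

(151.25, 164.75)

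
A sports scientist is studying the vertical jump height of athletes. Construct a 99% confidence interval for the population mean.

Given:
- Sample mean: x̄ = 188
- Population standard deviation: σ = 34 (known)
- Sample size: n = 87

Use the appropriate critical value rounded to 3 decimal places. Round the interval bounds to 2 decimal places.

The population standard deviation σ is known, so use a z-interval (standard normal critical value).

For 99% confidence, z* = 2.576 (from standard normal table)

Standard error: SE = σ/√n = 34/√87 = 3.645183

Margin of error: E = z* × SE = 2.576 × 3.645183 = 9.3900

Z-interval: x̄ ± E = 188 ± 9.3900 = (178.6100, 197.3900)

Rounded to 2 decimal places:

(178.61, 197.39)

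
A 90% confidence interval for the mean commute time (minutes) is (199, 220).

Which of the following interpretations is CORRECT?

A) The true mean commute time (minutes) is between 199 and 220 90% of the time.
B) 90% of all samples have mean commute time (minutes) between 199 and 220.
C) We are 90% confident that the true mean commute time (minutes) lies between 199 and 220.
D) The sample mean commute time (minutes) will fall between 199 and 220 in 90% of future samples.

A confidence interval represents our confidence in the procedure, not a probability statement about the parameter.

Key concept: If we repeated this sampling process many times and computed a 90% CI each time, about 90% of those intervals would contain the true population parameter.

For this specific interval (199, 220):
- Midpoint (point estimate): 209.5
- Margin of error: 10.5

The correct interpretation is the one stating confidence that the true parameter lies in the interval — option C.

C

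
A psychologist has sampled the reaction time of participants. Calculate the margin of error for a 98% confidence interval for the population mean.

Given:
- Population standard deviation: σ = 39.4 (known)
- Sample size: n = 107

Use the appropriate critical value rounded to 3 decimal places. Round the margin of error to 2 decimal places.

The population standard deviation σ is known, so use the z-interval margin of error formula.

For 98% confidence, z* = 2.326 (from standard normal table)

Margin of error formula for z-interval: E = z* × σ/√n

E = 2.326 × 39.4/√107
  = 2.326 × 3.808942
  = 8.8596

Rounded to 2 decimal places:

8.86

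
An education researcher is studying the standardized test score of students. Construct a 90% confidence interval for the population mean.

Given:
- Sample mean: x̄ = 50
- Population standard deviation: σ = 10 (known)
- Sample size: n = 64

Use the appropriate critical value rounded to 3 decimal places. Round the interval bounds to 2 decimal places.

The population standard deviation σ is known, so use a z-interval (standard normal critical value).

For 90% confidence, z* = 1.645 (from standard normal table)

Standard error: SE = σ/√n = 10/√64 = 1.250000

Margin of error: E = z* × SE = 1.645 × 1.250000 = 2.0562

Z-interval: x̄ ± E = 50 ± 2.0562 = (47.9438, 52.0562)

Rounded to 2 decimal places:

(47.94, 52.06)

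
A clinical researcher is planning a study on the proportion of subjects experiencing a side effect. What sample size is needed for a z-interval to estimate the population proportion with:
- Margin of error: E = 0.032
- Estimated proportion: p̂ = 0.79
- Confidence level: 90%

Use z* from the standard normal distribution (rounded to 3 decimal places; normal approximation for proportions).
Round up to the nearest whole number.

Using z* for proportion z-interval (normal approximation).

For 90% confidence, z* = 1.645 (from standard normal table)

Sample size formula for proportion z-interval: n = z*²p̂(1-p̂)/E²

n = 1.645² × 0.79 × 0.21 / 0.032²
  = 2.706025 × 0.1659 / 0.001024
  = 438.4078

Round up to the nearest whole number: n = 439

439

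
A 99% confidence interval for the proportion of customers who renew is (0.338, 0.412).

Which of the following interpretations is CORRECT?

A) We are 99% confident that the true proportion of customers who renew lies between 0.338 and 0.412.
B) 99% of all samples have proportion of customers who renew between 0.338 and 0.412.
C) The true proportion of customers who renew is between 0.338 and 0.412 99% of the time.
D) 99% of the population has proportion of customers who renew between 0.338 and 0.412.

A confidence interval represents our confidence in the procedure, not a probability statement about the parameter.

Key concept: If we repeated this sampling process many times and computed a 99% CI each time, about 99% of those intervals would contain the true population parameter.

For this specific interval (0.338, 0.412):
- Midpoint (point estimate): 0.375
- Margin of error: 0.037

The correct interpretation is the one stating confidence that the true parameter lies in the interval — option A.

A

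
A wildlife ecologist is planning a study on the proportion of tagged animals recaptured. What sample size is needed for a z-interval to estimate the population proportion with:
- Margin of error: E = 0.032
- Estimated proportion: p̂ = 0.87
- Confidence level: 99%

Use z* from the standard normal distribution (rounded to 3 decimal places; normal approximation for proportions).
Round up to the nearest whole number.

Using z* for proportion z-interval (normal approximation).

For 99% confidence, z* = 2.576 (from standard normal table)

Sample size formula for proportion z-interval: n = z*²p̂(1-p̂)/E²

n = 2.576² × 0.87 × 0.13 / 0.032²
  = 6.635776 × 0.1131 / 0.001024
  = 732.9163

Round up to the nearest whole number: n = 733

733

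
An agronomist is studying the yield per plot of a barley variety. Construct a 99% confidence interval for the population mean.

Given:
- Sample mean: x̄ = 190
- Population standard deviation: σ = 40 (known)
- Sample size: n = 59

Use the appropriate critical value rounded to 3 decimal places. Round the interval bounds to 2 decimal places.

The population standard deviation σ is known, so use a z-interval (standard normal critical value).

For 99% confidence, z* = 2.576 (from standard normal table)

Standard error: SE = σ/√n = 40/√59 = 5.207556

Margin of error: E = z* × SE = 2.576 × 5.207556 = 13.4147

Z-interval: x̄ ± E = 190 ± 13.4147 = (176.5853, 203.4147)

Rounded to 2 decimal places:

(176.59, 203.41)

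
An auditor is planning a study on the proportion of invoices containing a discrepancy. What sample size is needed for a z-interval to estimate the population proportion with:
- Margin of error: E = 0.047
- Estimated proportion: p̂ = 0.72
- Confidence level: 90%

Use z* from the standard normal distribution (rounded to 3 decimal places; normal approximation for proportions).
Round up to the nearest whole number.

Using z* for proportion z-interval (normal approximation).

For 90% confidence, z* = 1.645 (from standard normal table)

Sample size formula for proportion z-interval: n = z*²p̂(1-p̂)/E²

n = 1.645² × 0.72 × 0.28 / 0.047²
  = 2.706025 × 0.2016 / 0.002209
  = 246.9600

Round up to the nearest whole number: n = 247

247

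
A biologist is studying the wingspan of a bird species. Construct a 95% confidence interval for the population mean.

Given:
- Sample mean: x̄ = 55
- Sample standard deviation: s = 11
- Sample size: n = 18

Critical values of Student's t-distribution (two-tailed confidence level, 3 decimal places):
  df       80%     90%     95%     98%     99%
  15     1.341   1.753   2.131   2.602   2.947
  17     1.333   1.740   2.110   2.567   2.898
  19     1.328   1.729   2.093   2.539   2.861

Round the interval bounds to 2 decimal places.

The population standard deviation σ is unknown (only the sample standard deviation s is given), so use a t-interval with df = n - 1 = 18 - 1 = 17.

For 95% confidence with df = 17, t* = 2.110 (from t-table)

Standard error: SE = s/√n = 11/√18 = 2.592725

Margin of error: E = t* × SE = 2.110 × 2.592725 = 5.4706

T-interval: x̄ ± E = 55 ± 5.4706 = (49.5294, 60.4706)

Rounded to 2 decimal places:

(49.53, 60.47)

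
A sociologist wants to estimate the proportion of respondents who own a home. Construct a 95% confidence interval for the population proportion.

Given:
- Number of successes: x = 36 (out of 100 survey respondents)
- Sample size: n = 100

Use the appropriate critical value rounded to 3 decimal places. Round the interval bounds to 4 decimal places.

Sample proportion: p̂ = 36/100 = 0.360000

Check conditions for normal approximation:
  np̂ = 36 ≥ 10 ✓
  n(1-p̂) = 64 ≥ 10 ✓

The sample is large enough, so use a z-interval (normal approximation) for the proportion.

For 95% confidence, z* = 1.96 (from standard normal table)

Standard error: SE = √(p̂(1-p̂)/n) = √(0.360000×0.640000/100) = 0.04800000

Margin of error: E = z* × SE = 1.96 × 0.04800000 = 0.094080

Z-interval: p̂ ± E = 0.360000 ± 0.094080 = (0.265920, 0.454080)

Rounded to 4 decimal places:

(0.2659, 0.4541)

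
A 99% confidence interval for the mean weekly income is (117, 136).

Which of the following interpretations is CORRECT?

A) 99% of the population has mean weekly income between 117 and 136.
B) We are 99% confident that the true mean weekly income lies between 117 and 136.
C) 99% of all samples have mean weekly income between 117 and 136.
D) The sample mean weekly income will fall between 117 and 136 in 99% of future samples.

A confidence interval represents our confidence in the procedure, not a probability statement about the parameter.

Key concept: If we repeated this sampling process many times and computed a 99% CI each time, about 99% of those intervals would contain the true population parameter.

For this specific interval (117, 136):
- Midpoint (point estimate): 126.5
- Margin of error: 9.5

The correct interpretation is the one stating confidence that the true parameter lies in the interval — option B.

B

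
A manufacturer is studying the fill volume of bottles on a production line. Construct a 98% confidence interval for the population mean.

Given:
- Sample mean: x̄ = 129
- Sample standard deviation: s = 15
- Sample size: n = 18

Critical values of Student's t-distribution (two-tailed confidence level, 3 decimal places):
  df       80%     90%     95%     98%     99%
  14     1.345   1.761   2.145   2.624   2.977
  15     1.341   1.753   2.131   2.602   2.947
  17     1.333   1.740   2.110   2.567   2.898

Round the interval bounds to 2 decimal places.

The population standard deviation σ is unknown (only the sample standard deviation s is given), so use a t-interval with df = n - 1 = 18 - 1 = 17.

For 98% confidence with df = 17, t* = 2.567 (from t-table)

Standard error: SE = s/√n = 15/√18 = 3.535534

Margin of error: E = t* × SE = 2.567 × 3.535534 = 9.0757

T-interval: x̄ ± E = 129 ± 9.0757 = (119.9243, 138.0757)

Rounded to 2 decimal places:

(119.92, 138.08)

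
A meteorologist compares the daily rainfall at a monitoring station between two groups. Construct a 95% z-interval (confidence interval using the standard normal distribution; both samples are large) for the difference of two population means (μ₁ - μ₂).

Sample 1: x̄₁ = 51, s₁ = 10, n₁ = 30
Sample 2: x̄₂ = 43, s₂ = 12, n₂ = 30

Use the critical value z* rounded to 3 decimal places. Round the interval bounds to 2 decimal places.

Both samples are large (n₁ = 30 ≥ 30, n₂ = 30 ≥ 30), so a z-interval for the difference of means applies.

Point estimate: x̄₁ - x̄₂ = 51 - 43 = 8

Standard error: SE = √(s₁²/n₁ + s₂²/n₂)
= √(10²/30 + 12²/30)
= √(3.333333 + 4.800000)
= 2.851900

For 95% confidence, z* = 1.96 (from standard normal table)
Margin of error: E = z* × SE = 1.96 × 2.851900 = 5.5897

Z-interval: (x̄₁ - x̄₂) ± E = 8 ± 5.5897 = (2.4103, 13.5897)

Rounded to 2 decimal places:

(2.41, 13.59)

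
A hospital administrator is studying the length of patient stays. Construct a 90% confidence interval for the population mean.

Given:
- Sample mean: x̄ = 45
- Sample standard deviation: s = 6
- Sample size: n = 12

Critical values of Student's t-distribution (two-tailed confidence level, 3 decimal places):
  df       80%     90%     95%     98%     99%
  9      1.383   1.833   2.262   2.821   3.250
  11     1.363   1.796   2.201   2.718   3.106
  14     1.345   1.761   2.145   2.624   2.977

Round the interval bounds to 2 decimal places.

The population standard deviation σ is unknown (only the sample standard deviation s is given), so use a t-interval with df = n - 1 = 12 - 1 = 11.

For 90% confidence with df = 11, t* = 1.796 (from t-table)

Standard error: SE = s/√n = 6/√12 = 1.732051

Margin of error: E = t* × SE = 1.796 × 1.732051 = 3.1108

T-interval: x̄ ± E = 45 ± 3.1108 = (41.8892, 48.1108)

Rounded to 2 decimal places:

(41.89, 48.11)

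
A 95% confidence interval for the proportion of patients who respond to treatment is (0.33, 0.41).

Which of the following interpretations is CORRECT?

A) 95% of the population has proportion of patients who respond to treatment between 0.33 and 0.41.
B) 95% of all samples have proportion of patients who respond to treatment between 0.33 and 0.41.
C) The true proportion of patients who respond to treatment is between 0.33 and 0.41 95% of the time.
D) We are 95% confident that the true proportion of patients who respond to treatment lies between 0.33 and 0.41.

A confidence interval represents our confidence in the procedure, not a probability statement about the parameter.

Key concept: If we repeated this sampling process many times and computed a 95% CI each time, about 95% of those intervals would contain the true population parameter.

For this specific interval (0.33, 0.41):
- Midpoint (point estimate): 0.37
- Margin of error: 0.04

The correct interpretation is the one stating confidence that the true parameter lies in the interval — option D.

D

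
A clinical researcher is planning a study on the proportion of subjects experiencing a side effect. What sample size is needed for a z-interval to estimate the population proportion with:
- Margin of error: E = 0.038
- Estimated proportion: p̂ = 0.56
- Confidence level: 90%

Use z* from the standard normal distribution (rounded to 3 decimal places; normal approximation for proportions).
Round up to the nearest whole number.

Using z* for proportion z-interval (normal approximation).

For 90% confidence, z* = 1.645 (from standard normal table)

Sample size formula for proportion z-interval: n = z*²p̂(1-p̂)/E²

n = 1.645² × 0.56 × 0.44 / 0.038²
  = 2.706025 × 0.2464 / 0.001444
  = 461.7483

Round up to the nearest whole number: n = 462

462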